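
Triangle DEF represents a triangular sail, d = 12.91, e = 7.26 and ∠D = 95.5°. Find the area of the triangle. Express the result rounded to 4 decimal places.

Law of sines: sin E = e·sin D/d ≈ 0.55977.
Since d ≥ e, only the acute value applies: ∠E ≈ 34.04°.
Then ∠F = 180° − ∠D − ∠E ≈ 50.46°.
Law of sines gives f = d·sin F/sin D ≈ 10.002.
Area = ½·d·e·sin F ≈ 36.14.

area ≈ 36.1403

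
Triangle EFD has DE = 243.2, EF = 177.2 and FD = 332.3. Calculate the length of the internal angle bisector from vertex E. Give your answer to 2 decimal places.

t_E ≈ 127.16

By the law of cosines, cos E = (DE² + EF² − FD²) / (2·DE·EF) ≈ -0.23062, so ∠E ≈ 103.33°.
The bisector from E has length 2·DE·EF·cos(∠E/2)/(DE+EF) ≈ 127.16.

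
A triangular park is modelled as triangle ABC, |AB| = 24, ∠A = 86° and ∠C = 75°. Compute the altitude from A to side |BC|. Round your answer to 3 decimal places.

The third angle is ∠B = 180° − ∠C − ∠A = 19.00°.
Law of sines: |BC| = |AB|·sin A/sin C ≈ 24.786.
Law of sines: |CA| = |AB|·sin B/sin C ≈ 8.0893.
Area = ½·|AB|·|BC|·sin B ≈ 96.835.
The altitude from A has length 2·area/|BC| ≈ 7.8136.

h_A ≈ 7.814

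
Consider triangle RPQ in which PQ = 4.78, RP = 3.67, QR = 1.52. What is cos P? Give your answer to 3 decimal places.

By the law of cosines, cos P = (RP² + PQ² − QR²) / (2·RP·PQ) ≈ 0.96927, so ∠P ≈ 14.24°.

0.969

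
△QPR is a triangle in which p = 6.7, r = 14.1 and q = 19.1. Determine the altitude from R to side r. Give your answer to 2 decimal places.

Semiperimeter s = (19.1 + 6.7 + 14.1)/2 = 19.95.
Heron's formula: area = √(19.95·0.85·13.25·5.85) ≈ 36.255.
The altitude from R has length 2·area/r ≈ 5.1425.

5.14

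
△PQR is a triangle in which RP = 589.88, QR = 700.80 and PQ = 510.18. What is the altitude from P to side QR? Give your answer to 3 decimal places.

Semiperimeter s = (700.8 + 589.88 + 510.18)/2 = 900.43.
Heron's formula: area = √(900.43·199.63·310.55·390.25) ≈ 1.476e+05.
The altitude from P has length 2·area/QR ≈ 421.22.

421.222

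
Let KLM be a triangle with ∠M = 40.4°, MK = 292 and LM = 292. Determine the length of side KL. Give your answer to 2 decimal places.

By the law of cosines, KL² = LM² + MK² − 2·LM·MK·cos M = 40664, so KL ≈ 201.65.

201.65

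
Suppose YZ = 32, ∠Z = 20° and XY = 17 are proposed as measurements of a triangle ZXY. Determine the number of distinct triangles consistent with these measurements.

2

YZ·sin Z = 32·sin(20°) ≈ 10.94.
Since YZ sin Z < XY < YZ (10.94 < 17 < 32), two triangles exist.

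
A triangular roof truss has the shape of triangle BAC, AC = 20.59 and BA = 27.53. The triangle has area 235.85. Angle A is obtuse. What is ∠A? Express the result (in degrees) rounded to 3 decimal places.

123.679

From area = ½·BA·AC·sin A, we get sin A = 2·area/(BA·AC) ≈ 0.83215.
Taking the obtuse solution, ∠A ≈ 123.68°.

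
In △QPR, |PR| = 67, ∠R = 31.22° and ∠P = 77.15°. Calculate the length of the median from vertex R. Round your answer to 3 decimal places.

m_R ≈ 65.410

The third angle is ∠Q = 180° − ∠P − ∠R = 71.63°.
Law of sines: |RQ| = |PR|·sin P/sin Q ≈ 68.83.
Law of sines: |QP| = |PR|·sin R/sin Q ≈ 36.593.
Median from R: ½√(2·|PR|² + 2·|RQ|² − |QP|²) ≈ 65.41.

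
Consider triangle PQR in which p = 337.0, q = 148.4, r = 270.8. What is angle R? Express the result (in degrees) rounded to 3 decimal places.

∠R ≈ 51.504°

By the law of cosines, cos R = (p² + q² − r²) / (2·p·q) ≈ 0.62245, so ∠R ≈ 51.50°.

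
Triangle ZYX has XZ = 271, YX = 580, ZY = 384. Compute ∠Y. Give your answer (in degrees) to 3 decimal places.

By the law of cosines, cos Y = (ZY² + YX² − XZ²) / (2·ZY·YX) ≈ 0.92137, so ∠Y ≈ 22.87°.

∠Y ≈ 22.873°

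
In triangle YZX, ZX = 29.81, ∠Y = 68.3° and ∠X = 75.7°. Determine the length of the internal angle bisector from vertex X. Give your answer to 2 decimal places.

t_X ≈ 18.24

The third angle is ∠Z = 180° − ∠X − ∠Y = 36.00°.
Law of sines: XY = ZX·sin Z/sin Y ≈ 18.858.
Law of sines: YZ = ZX·sin X/sin Y ≈ 31.09.
The bisector from X has length 2·ZX·XY·cos(∠X/2)/(ZX+XY) ≈ 18.242.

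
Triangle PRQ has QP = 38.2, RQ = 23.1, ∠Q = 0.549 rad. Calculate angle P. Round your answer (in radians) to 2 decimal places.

By the law of cosines, PR² = RQ² + QP² − 2·RQ·QP·cos Q = 487.36, so PR ≈ 22.076.
Law of cosines again: cos P = (QP² + PR² − RQ²)/(2·QP·PR) ≈ 0.83776, so ∠P ≈ 0.578 rad.

∠P ≈ 0.58 rad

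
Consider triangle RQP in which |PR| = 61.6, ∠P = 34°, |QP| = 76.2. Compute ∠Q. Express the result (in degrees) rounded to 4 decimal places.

∠Q ≈ 53.8863°

By the law of cosines, |RQ|² = |QP|² + |PR|² − 2·|QP|·|PR|·cos P = 1818.1, so |RQ| ≈ 42.64.
Law of cosines again: cos Q = (|RQ|² + |QP|² − |PR|²)/(2·|RQ|·|QP|) ≈ 0.58939, so ∠Q ≈ 53.89°.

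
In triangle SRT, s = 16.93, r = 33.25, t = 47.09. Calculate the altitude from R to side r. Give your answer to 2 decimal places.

h_R ≈ 11.52

Semiperimeter p = (16.93 + 33.25 + 47.09)/2 = 48.635.
Heron's formula: area = √(48.635·31.705·15.385·1.545) ≈ 191.45.
The altitude from R has length 2·area/r ≈ 11.516.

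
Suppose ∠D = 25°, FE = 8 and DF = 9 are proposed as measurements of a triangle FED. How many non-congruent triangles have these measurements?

2

DF·sin D = 9·sin(25°) ≈ 3.804.
Since DF sin D < FE < DF (3.804 < 8 < 9), two triangles exist.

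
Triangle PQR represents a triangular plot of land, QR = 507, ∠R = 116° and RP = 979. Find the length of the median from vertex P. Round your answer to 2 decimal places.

By the law of cosines, PQ² = QR² + RP² − 2·QR·RP·cos R = 1.6507e+06, so PQ ≈ 1284.8.
Median from P: ½√(2·RP² + 2·PQ² − QR²) ≈ 1113.7.

m_P ≈ 1113.68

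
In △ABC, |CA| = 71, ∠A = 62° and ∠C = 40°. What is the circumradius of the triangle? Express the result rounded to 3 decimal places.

The third angle is ∠B = 180° − ∠C − ∠A = 78.00°.
Law of sines: |BC| = |CA|·sin A/sin B ≈ 64.09.
Law of sines: |AB| = |CA|·sin C/sin B ≈ 46.657.
Circumradius = |CA|/(2 sin B) ≈ 36.293.

36.293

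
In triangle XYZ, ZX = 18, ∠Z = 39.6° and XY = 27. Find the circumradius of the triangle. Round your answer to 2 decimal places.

Law of sines: sin Y = ZX·sin Z/XY ≈ 0.42495.
Since XY ≥ ZX, only the acute value applies: ∠Y ≈ 25.15°.
Then ∠X = 180° − ∠Z − ∠Y ≈ 115.25°.
Law of sines gives YZ = XY·sin X/sin Z ≈ 38.31.
Circumradius = XY/(2 sin Z) ≈ 21.179.

21.18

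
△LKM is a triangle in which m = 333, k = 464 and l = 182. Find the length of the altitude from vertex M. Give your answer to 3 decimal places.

h_M ≈ 147.201

Semiperimeter s = (182 + 464 + 333)/2 = 489.5.
Heron's formula: area = √(489.5·307.5·25.5·156.5) ≈ 24509.
The altitude from M has length 2·area/m ≈ 147.2.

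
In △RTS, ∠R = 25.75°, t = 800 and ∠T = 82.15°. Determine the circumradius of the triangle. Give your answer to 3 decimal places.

403.784

The third angle is ∠S = 180° − ∠R − ∠T = 72.10°.
Law of sines: r = t·sin R/sin T ≈ 350.84.
Law of sines: s = t·sin S/sin T ≈ 768.48.
Circumradius = t/(2 sin T) ≈ 403.78.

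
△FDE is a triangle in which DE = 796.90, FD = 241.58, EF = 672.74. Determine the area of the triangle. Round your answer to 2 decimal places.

Semiperimeter s = (796.9 + 672.74 + 241.58)/2 = 855.61.
Heron's formula: area = √(855.61·58.71·182.87·614.03) ≈ 75103.

75103.47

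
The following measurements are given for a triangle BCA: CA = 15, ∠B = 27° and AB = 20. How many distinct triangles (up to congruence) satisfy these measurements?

AB·sin B = 20·sin(27°) ≈ 9.08.
Since AB sin B < CA < AB (9.08 < 15 < 20), two triangles exist.

2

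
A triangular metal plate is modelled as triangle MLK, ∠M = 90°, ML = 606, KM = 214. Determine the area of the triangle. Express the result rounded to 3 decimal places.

Area = ½·KM·ML·sin M ≈ 64842.

area ≈ 64842.000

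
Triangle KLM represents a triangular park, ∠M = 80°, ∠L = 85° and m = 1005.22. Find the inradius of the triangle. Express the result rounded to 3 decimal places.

The third angle is ∠K = 180° − ∠L − ∠M = 15.00°.
Law of sines: k = m·sin K/sin M ≈ 264.18.
Law of sines: l = m·sin L/sin M ≈ 1016.8.
Area = ½·m·k·sin L ≈ 1.3228e+05.
Semiperimeter s = (264.18+1016.8+1005.2)/2 = 1143.1.
Inradius = area/s = 1.3228e+05/1143.1 ≈ 115.71.

r ≈ 115.715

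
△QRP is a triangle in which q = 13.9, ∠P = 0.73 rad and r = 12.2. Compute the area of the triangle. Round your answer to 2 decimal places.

area ≈ 56.54

Area = ½·q·r·sin P ≈ 56.544.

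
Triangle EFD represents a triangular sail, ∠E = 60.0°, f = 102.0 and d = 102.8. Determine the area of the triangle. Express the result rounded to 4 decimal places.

Area = ½·f·d·sin E ≈ 4540.4.

4540.3980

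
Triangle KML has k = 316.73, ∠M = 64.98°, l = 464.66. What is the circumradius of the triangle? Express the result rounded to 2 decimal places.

By the law of cosines, m² = l² + k² − 2·l·k·cos M = 1.9174e+05, so m ≈ 437.88.
Area = ½·l·k·sin M ≈ 66681.
Circumradius = m/(2 sin M) ≈ 241.61.

241.61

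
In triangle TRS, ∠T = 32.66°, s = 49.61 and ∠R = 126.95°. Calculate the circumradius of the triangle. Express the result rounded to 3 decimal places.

71.195

The third angle is ∠S = 180° − ∠T − ∠R = 20.39°.
Law of sines: t = s·sin T/sin S ≈ 76.841.
Law of sines: r = s·sin R/sin S ≈ 113.79.
Circumradius = s/(2 sin S) ≈ 71.195.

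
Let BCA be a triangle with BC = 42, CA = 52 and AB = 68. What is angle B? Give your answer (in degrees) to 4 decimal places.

By the law of cosines, cos B = (AB² + BC² − CA²) / (2·AB·BC) ≈ 0.64496, so ∠B ≈ 49.84°.

∠B ≈ 49.8375°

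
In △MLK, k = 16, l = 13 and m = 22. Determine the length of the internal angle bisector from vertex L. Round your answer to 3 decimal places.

By the law of cosines, cos L = (k² + m² − l²) / (2·k·m) ≈ 0.81108, so ∠L ≈ 35.80°.
The bisector from L has length 2·k·m·cos(∠L/2)/(k+m) ≈ 17.63.

t_L ≈ 17.630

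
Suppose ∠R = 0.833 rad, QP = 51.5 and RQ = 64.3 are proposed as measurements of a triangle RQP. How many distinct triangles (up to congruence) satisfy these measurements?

RQ·sin R = 64.3·sin(0.833 rad) ≈ 47.58.
Since RQ sin R < QP < RQ (47.58 < 51.5 < 64.3), two triangles exist.

2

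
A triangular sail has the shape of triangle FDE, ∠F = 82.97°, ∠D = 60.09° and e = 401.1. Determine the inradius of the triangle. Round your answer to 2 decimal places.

The third angle is ∠E = 180° − ∠F − ∠D = 36.94°.
Law of sines: f = e·sin F/sin E ≈ 662.39.
Law of sines: d = e·sin D/sin E ≈ 578.52.
Area = ½·e·f·sin D ≈ 1.1515e+05.
Semiperimeter s = (662.39+578.52+401.1)/2 = 821.01.
Inradius = area/s = 1.1515e+05/821.01 ≈ 140.25.

140.25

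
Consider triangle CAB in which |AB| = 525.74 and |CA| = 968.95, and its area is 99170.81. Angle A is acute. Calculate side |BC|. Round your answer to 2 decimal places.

From area = ½·|CA|·|AB|·sin A, we get sin A = 2·area/(|CA|·|AB|) ≈ 0.38935.
Taking the acute solution, ∠A ≈ 22.91°.
Law of cosines then gives |BC| ≈ 526.15.

526.15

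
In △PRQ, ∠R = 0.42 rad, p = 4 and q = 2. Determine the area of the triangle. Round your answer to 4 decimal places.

area ≈ 1.6310

Area = ½·q·p·sin R ≈ 1.631.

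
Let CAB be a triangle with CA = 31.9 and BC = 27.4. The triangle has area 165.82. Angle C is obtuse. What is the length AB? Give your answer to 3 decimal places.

58.187

From area = ½·BC·CA·sin C, we get sin C = 2·area/(BC·CA) ≈ 0.37942.
Taking the obtuse solution, ∠C ≈ 157.70°.
Law of cosines then gives AB ≈ 58.187.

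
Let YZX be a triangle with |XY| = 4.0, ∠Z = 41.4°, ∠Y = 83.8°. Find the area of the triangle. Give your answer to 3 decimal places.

area ≈ 9.827

The third angle is ∠X = 180° − ∠Y − ∠Z = 54.80°.
Law of sines: |ZX| = |XY|·sin Y/sin Z ≈ 6.0132.
Law of sines: |YZ| = |XY|·sin X/sin Z ≈ 4.9426.
Area = ½·|XY|·|ZX|·sin X ≈ 9.8273.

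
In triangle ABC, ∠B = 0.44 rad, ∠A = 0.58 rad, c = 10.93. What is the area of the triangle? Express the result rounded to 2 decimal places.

The third angle is ∠C = π − ∠A − ∠B = 2.122 rad.
Law of sines: a = c·sin A/sin C ≈ 7.0295.
Law of sines: b = c·sin B/sin C ≈ 5.4635.
Area = ½·c·a·sin B ≈ 16.363.

16.36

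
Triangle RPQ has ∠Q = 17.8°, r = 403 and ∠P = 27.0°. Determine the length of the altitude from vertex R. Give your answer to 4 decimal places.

The third angle is ∠R = 180° − ∠P − ∠Q = 135.20°.
Law of sines: p = r·sin P/sin R ≈ 259.65.
Law of sines: q = r·sin Q/sin R ≈ 174.84.
Area = ½·r·p·sin Q ≈ 15994.
The altitude from R has length 2·area/r ≈ 79.374.

79.3737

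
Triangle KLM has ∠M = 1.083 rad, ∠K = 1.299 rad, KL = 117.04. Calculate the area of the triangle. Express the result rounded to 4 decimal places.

5143.2507

The third angle is ∠L = π − ∠M − ∠K = 0.760 rad.
Law of sines: LM = KL·sin K/sin M ≈ 127.63.
Law of sines: MK = KL·sin L/sin M ≈ 91.238.
Area = ½·KL·LM·sin L ≈ 5143.3.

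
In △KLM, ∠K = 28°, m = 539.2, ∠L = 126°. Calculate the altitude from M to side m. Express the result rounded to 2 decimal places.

467.17

The third angle is ∠M = 180° − ∠K − ∠L = 26.00°.
Law of sines: k = m·sin K/sin M ≈ 577.45.
Law of sines: l = m·sin L/sin M ≈ 995.1.
Area = ½·m·k·sin L ≈ 1.2595e+05.
The altitude from M has length 2·area/m ≈ 467.17.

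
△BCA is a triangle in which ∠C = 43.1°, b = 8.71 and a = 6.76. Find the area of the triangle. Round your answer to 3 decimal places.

area ≈ 20.115

Area = ½·a·b·sin C ≈ 20.115.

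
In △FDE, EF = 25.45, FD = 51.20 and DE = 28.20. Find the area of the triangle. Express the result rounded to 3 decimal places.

Semiperimeter s = (28.2 + 25.45 + 51.2)/2 = 52.425.
Heron's formula: area = √(52.425·24.225·26.975·1.225) ≈ 204.86.

area ≈ 204.857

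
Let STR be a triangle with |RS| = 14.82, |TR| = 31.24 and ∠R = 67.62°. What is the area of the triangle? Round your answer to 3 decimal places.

area ≈ 214.052

Area = ½·|TR|·|RS|·sin R ≈ 214.05.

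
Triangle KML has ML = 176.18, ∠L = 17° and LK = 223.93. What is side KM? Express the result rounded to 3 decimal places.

75.682

By the law of cosines, KM² = ML² + LK² − 2·ML·LK·cos L = 5727.8, so KM ≈ 75.682.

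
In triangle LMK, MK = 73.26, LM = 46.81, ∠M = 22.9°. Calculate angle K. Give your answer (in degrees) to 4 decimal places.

∠K ≈ 31.1469°

By the law of cosines, KL² = LM² + MK² − 2·LM·MK·cos M = 1240.2, so KL ≈ 35.216.
Law of cosines again: cos K = (MK² + KL² − LM²)/(2·MK·KL) ≈ 0.85584, so ∠K ≈ 31.15°.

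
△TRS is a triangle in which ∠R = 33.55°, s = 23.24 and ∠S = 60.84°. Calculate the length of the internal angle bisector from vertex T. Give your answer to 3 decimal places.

The third angle is ∠T = 180° − ∠R − ∠S = 85.61°.
Law of sines: t = s·sin T/sin S ≈ 26.535.
Law of sines: r = s·sin R/sin S ≈ 14.708.
The bisector from T has length 2·r·s·cos(∠T/2)/(r+s) ≈ 13.217.

t_T ≈ 13.217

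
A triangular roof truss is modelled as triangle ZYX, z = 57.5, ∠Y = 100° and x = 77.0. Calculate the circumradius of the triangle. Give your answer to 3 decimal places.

By the law of cosines, y² = x² + z² − 2·x·z·cos Y = 10773, so y ≈ 103.79.
Area = ½·x·z·sin Y ≈ 2180.1.
Circumradius = y/(2 sin Y) ≈ 52.697.

52.697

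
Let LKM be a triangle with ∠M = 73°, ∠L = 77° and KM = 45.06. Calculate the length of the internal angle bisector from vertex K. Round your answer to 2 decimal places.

The third angle is ∠K = 180° − ∠M − ∠L = 30.00°.
Law of sines: ML = KM·sin K/sin L ≈ 23.123.
Law of sines: LK = KM·sin M/sin L ≈ 44.225.
The bisector from K has length 2·LK·KM·cos(∠K/2)/(LK+KM) ≈ 43.117.

t_K ≈ 43.12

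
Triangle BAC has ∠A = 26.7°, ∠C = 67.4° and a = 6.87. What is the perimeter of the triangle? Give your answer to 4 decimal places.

The third angle is ∠B = 180° − ∠A − ∠C = 85.90°.
Law of sines: b = a·sin B/sin A ≈ 15.251.
Law of sines: c = a·sin C/sin A ≈ 14.116.
Semiperimeter s = (15.251+6.87+14.116)/2 = 18.118.
Perimeter = 15.251 + 6.87 + 14.116 = 36.236.

perimeter ≈ 36.2364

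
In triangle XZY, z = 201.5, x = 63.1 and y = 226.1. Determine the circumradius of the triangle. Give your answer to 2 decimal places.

116.98

By the law of cosines, cos X = (z² + y² − x²) / (2·z·y) ≈ 0.96294, so ∠X ≈ 15.65°.
Circumradius = x/(2 sin X) ≈ 116.98.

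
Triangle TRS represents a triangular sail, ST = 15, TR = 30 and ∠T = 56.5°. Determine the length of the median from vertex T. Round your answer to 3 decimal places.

m_T ≈ 20.135

By the law of cosines, RS² = ST² + TR² − 2·ST·TR·cos T = 628.26, so RS ≈ 25.065.
Median from T: ½√(2·ST² + 2·TR² − RS²) ≈ 20.135.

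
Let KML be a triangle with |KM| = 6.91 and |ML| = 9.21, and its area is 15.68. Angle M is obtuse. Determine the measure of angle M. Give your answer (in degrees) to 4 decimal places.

From area = ½·|KM|·|ML|·sin M, we get sin M = 2·area/(|KM|·|ML|) ≈ 0.49276.
Taking the obtuse solution, ∠M ≈ 150.48°.

∠M ≈ 150.4776°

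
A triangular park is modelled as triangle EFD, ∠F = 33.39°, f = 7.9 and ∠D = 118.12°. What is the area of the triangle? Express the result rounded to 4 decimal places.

The third angle is ∠E = 180° − ∠F − ∠D = 28.49°.
Law of sines: e = f·sin E/sin F ≈ 6.8474.
Law of sines: d = f·sin D/sin F ≈ 12.66.
Area = ½·f·e·sin D ≈ 23.855.

area ≈ 23.8545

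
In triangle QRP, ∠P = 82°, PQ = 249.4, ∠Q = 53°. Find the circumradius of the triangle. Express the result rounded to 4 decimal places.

The third angle is ∠R = 180° − ∠P − ∠Q = 45.00°.
Law of sines: RP = PQ·sin Q/sin R ≈ 281.68.
Law of sines: QR = PQ·sin P/sin R ≈ 349.27.
Circumradius = PQ/(2 sin R) ≈ 176.35.

176.3524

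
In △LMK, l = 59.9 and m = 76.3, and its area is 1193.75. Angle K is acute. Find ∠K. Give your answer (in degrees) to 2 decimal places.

From area = ½·l·m·sin K, we get sin K = 2·area/(l·m) ≈ 0.52239.
Taking the acute solution, ∠K ≈ 31.49°.

∠K ≈ 31.49°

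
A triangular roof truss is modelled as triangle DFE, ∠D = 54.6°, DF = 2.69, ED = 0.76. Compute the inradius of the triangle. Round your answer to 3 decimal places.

0.288

By the law of cosines, FE² = ED² + DF² − 2·ED·DF·cos D = 5.4451, so FE ≈ 2.3335.
Area = ½·ED·DF·sin D ≈ 0.83322.
Semiperimeter s = (2.3335+0.76+2.69)/2 = 2.8917.
Inradius = area/s = 0.83322/2.8917 ≈ 0.28814.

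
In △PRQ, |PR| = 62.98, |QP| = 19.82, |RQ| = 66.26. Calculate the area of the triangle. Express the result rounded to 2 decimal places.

Semiperimeter s = (66.26 + 19.82 + 62.98)/2 = 74.53.
Heron's formula: area = √(74.53·8.27·54.71·11.55) ≈ 624.08.

area ≈ 624.08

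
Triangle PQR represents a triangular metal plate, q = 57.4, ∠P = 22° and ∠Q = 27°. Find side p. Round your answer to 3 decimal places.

The third angle is ∠R = 180° − ∠P − ∠Q = 131.00°.
Law of sines: p = q·sin P/sin Q ≈ 47.363.

47.363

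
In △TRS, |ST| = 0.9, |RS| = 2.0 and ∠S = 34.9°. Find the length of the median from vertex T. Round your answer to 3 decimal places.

By the law of cosines, |TR|² = |RS|² + |ST|² − 2·|RS|·|ST|·cos S = 1.8575, so |TR| ≈ 1.3629.
Median from T: ½√(2·|ST|² + 2·|TR|² − |RS|²) ≈ 0.57769.

0.578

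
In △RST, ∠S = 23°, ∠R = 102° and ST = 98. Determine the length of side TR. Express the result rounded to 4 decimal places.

The third angle is ∠T = 180° − ∠R − ∠S = 55.00°.
Law of sines: TR = ST·sin S/sin R ≈ 39.147.

39.1471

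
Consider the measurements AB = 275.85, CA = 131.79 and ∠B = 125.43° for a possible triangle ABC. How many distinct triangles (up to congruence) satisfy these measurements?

AB·sin B = 275.85·sin(125.43°) ≈ 224.8.
Since ∠B is not acute, a triangle exists only if CA > AB; here CA ≤ AB, so there is no triangle.

0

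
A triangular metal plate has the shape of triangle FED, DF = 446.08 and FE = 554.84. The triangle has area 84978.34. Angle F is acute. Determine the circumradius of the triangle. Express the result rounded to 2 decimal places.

R ≈ 279.16

From area = ½·DF·FE·sin F, we get sin F = 2·area/(DF·FE) ≈ 0.68669.
Taking the acute solution, ∠F ≈ 43.37°.
Law of cosines then gives ED ≈ 383.39.
Circumradius = ED/(2 sin F) ≈ 279.16.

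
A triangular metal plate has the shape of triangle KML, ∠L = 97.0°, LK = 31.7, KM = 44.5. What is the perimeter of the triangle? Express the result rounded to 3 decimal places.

Law of sines: sin M = LK·sin L/KM ≈ 0.70705.
Since KM ≥ LK, only the acute value applies: ∠M ≈ 45.00°.
Then ∠K = 180° − ∠L − ∠M ≈ 38.00°.
Law of sines gives ML = KM·sin K/sin L ≈ 27.606.
Semiperimeter s = (27.606+31.7+44.5)/2 = 51.903.
Perimeter = 27.606 + 31.7 + 44.5 = 103.81.

103.806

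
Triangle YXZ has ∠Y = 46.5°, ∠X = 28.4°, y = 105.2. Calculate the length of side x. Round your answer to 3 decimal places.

68.979

The third angle is ∠Z = 180° − ∠Y − ∠X = 105.10°.
Law of sines: x = y·sin X/sin Y ≈ 68.979.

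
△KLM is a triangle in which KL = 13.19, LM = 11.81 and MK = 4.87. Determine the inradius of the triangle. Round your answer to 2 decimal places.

Semiperimeter s = (11.81 + 4.87 + 13.19)/2 = 14.935.
Heron's formula: area = √(14.935·3.125·10.065·1.745) ≈ 28.631.
Inradius = area/s = 28.631/14.935 ≈ 1.917.

r ≈ 1.92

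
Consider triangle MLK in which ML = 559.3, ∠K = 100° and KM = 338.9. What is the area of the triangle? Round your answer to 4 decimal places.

area ≈ 65074.2205

Law of sines: sin L = KM·sin K/ML ≈ 0.59673.
Since ML ≥ KM, only the acute value applies: ∠L ≈ 36.64°.
Then ∠M = 180° − ∠K − ∠L ≈ 43.36°.
Law of sines gives LK = ML·sin M/sin K ≈ 389.96.
Area = ½·ML·KM·sin M ≈ 65074.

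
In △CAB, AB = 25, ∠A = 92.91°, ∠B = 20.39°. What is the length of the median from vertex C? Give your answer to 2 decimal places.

16.07

The third angle is ∠C = 180° − ∠A − ∠B = 66.70°.
Law of sines: BC = AB·sin A/sin C ≈ 27.185.
Law of sines: CA = AB·sin B/sin C ≈ 9.4836.
Median from C: ½√(2·BC² + 2·CA² − AB²) ≈ 16.069.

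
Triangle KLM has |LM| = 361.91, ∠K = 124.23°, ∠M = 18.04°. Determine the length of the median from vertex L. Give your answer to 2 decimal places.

238.20

The third angle is ∠L = 180° − ∠M − ∠K = 37.73°.
Law of sines: |MK| = |LM|·sin L/sin K ≈ 267.87.
Law of sines: |KL| = |LM|·sin M/sin K ≈ 135.56.
Median from L: ½√(2·|KL|² + 2·|LM|² − |MK|²) ≈ 238.2.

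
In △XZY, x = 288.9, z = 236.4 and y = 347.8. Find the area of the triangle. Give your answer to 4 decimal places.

33837.2999

Semiperimeter s = (288.9 + 236.4 + 347.8)/2 = 436.55.
Heron's formula: area = √(436.55·147.65·200.15·88.75) ≈ 33837.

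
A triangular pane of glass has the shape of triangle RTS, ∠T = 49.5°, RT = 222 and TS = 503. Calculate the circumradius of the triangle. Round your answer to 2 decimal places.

By the law of cosines, SR² = RT² + TS² − 2·RT·TS·cos T = 1.5725e+05, so SR ≈ 396.55.
Area = ½·RT·TS·sin T ≈ 42456.
Circumradius = SR/(2 sin T) ≈ 260.75.

260.75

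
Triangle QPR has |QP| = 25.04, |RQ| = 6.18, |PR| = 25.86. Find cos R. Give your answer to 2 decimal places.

0.25

By the law of cosines, cos R = (|PR|² + |RQ|² − |QP|²) / (2·|PR|·|RQ|) ≈ 0.25007, so ∠R ≈ 1.318 rad.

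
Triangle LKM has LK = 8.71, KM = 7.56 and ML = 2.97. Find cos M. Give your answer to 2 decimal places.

By the law of cosines, cos M = (KM² + ML² − LK²) / (2·KM·ML) ≈ -0.22023, so ∠M ≈ 102.72°.

-0.22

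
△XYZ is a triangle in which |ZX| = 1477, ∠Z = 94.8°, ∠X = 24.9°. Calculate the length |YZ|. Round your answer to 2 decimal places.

715.92

The third angle is ∠Y = 180° − ∠Z − ∠X = 60.30°.
Law of sines: |YZ| = |ZX|·sin X/sin Y ≈ 715.92.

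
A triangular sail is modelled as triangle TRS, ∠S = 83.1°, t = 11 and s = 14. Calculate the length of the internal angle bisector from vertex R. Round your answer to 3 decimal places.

11.356

Law of sines: sin T = t·sin S/s ≈ 0.78002.
Since s ≥ t, only the acute value applies: ∠T ≈ 51.26°.
Then ∠R = 180° − ∠S − ∠T ≈ 45.64°.
Law of sines gives r = s·sin R/sin S ≈ 10.082.
The bisector from R has length 2·s·t·cos(∠R/2)/(s+t) ≈ 11.356.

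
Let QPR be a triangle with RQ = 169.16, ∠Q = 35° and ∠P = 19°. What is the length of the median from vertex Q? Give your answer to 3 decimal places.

m_Q ≈ 283.640

The third angle is ∠R = 180° − ∠Q − ∠P = 126.00°.
Law of sines: PR = RQ·sin Q/sin P ≈ 298.02.
Law of sines: QP = RQ·sin R/sin P ≈ 420.35.
Median from Q: ½√(2·RQ² + 2·QP² − PR²) ≈ 283.64.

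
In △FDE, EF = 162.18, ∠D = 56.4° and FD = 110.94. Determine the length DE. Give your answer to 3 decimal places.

Law of sines: sin E = FD·sin D/EF ≈ 0.56976.
Since EF ≥ FD, only the acute value applies: ∠E ≈ 34.73°.
Then ∠F = 180° − ∠D − ∠E ≈ 88.87°.
Law of sines gives DE = EF·sin F/sin D ≈ 194.67.

194.674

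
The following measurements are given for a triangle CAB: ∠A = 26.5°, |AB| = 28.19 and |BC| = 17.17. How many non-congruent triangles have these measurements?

|AB|·sin A = 28.19·sin(26.5°) ≈ 12.58.
Since |AB| sin A < |BC| < |AB| (12.58 < 17.17 < 28.19), two triangles exist.

2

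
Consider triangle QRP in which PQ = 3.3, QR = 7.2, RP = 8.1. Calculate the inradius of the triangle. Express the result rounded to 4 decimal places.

r ≈ 1.2751

Semiperimeter s = (8.1 + 3.3 + 7.2)/2 = 9.3.
Heron's formula: area = √(9.3·1.2·6·2.1) ≈ 11.858.
Inradius = area/s = 11.858/9.3 ≈ 1.2751.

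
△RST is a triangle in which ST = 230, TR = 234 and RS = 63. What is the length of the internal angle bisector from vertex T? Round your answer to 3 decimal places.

t_T ≈ 229.843

By the law of cosines, cos T = (ST² + TR² − RS²) / (2·ST·TR) ≈ 0.96328, so ∠T ≈ 15.58°.
The bisector from T has length 2·ST·TR·cos(∠T/2)/(ST+TR) ≈ 229.84.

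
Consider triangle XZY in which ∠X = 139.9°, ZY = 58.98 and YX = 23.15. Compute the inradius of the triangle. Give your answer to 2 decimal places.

Law of sines: sin Z = YX·sin X/ZY ≈ 0.25282.
Since ZY ≥ YX, only the acute value applies: ∠Z ≈ 14.64°.
Then ∠Y = 180° − ∠X − ∠Z ≈ 25.46°.
Law of sines gives XZ = ZY·sin Y/sin X ≈ 39.356.
Area = ½·ZY·YX·sin Y ≈ 293.43.
Semiperimeter s = (58.98+23.15+39.356)/2 = 60.743.
Inradius = area/s = 293.43/60.743 ≈ 4.8306.

r ≈ 4.83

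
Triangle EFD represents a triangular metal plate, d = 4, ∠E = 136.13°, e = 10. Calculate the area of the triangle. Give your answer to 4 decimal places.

area ≈ 9.3204

Law of sines: sin D = d·sin E/e ≈ 0.27721.
Since e ≥ d, only the acute value applies: ∠D ≈ 16.09°.
Then ∠F = 180° − ∠E − ∠D ≈ 27.78°.
Law of sines gives f = e·sin F/sin E ≈ 6.7244.
Area = ½·e·d·sin F ≈ 9.3204.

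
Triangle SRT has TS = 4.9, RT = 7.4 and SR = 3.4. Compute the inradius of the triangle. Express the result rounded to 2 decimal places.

Semiperimeter s = (7.4 + 4.9 + 3.4)/2 = 7.85.
Heron's formula: area = √(7.85·0.45·2.95·4.45) ≈ 6.8098.
Inradius = area/s = 6.8098/7.85 ≈ 0.86749.

0.87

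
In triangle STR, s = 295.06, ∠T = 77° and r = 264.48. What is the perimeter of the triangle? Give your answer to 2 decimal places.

908.68

By the law of cosines, t² = r² + s² − 2·r·s·cos T = 1.219e+05, so t ≈ 349.14.
Semiperimeter p = (295.06+349.14+264.48)/2 = 454.34.
Perimeter = 295.06 + 349.14 + 264.48 = 908.68.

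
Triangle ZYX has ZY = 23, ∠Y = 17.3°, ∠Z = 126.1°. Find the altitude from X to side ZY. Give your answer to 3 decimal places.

The third angle is ∠X = 180° − ∠Z − ∠Y = 36.60°.
Law of sines: YX = ZY·sin Z/sin X ≈ 31.169.
Law of sines: XZ = ZY·sin Y/sin X ≈ 11.472.
Area = ½·ZY·YX·sin Y ≈ 106.59.
The altitude from X has length 2·area/ZY ≈ 9.2689.

h_X ≈ 9.269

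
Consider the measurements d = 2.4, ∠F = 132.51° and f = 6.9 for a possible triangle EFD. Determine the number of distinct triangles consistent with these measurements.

1

d·sin F = 2.4·sin(132.51°) ≈ 1.769.
Since ∠F is not acute, a triangle exists only if f > d; here f > d, so there is exactly one triangle.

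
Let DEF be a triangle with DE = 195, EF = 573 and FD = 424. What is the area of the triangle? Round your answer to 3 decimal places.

area ≈ 30748.466

Semiperimeter s = (573 + 424 + 195)/2 = 596.
Heron's formula: area = √(596·23·172·401) ≈ 30748.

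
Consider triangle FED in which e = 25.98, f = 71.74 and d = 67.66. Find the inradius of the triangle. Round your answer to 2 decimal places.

Semiperimeter s = (71.74 + 25.98 + 67.66)/2 = 82.69.
Heron's formula: area = √(82.69·10.95·56.71·15.03) ≈ 878.5.
Inradius = area/s = 878.5/82.69 ≈ 10.624.

10.62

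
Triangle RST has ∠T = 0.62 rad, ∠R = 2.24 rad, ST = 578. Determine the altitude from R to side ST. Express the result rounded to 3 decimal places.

The third angle is ∠S = π − ∠T − ∠R = 0.282 rad.
Law of sines: TR = ST·sin S/sin R ≈ 204.79.
Law of sines: RS = ST·sin T/sin R ≈ 428.19.
Area = ½·ST·TR·sin T ≈ 34388.
The altitude from R has length 2·area/ST ≈ 118.99.

118.989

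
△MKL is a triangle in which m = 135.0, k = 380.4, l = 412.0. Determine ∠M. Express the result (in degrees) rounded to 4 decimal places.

19.0836

By the law of cosines, cos M = (k² + l² − m²) / (2·k·l) ≈ 0.94504, so ∠M ≈ 19.08°.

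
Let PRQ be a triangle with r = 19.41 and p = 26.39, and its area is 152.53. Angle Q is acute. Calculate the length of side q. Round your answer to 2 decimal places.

15.82

From area = ½·p·r·sin Q, we get sin Q = 2·area/(p·r) ≈ 0.59555.
Taking the acute solution, ∠Q ≈ 36.55°.
Law of cosines then gives q ≈ 15.818.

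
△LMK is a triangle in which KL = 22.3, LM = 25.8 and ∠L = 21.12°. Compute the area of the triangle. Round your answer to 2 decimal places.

Area = ½·KL·LM·sin L ≈ 103.65.

103.65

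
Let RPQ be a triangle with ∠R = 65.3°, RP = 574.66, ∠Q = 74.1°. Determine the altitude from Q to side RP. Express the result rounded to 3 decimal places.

353.274

The third angle is ∠P = 180° − ∠Q − ∠R = 40.60°.
Law of sines: PQ = RP·sin R/sin Q ≈ 542.85.
Law of sines: QR = RP·sin P/sin Q ≈ 388.85.
Area = ½·RP·PQ·sin P ≈ 1.0151e+05.
The altitude from Q has length 2·area/RP ≈ 353.27.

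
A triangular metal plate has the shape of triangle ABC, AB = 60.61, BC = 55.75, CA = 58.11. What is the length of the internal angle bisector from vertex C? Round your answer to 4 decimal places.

t_C ≈ 48.1833

By the law of cosines, cos C = (BC² + CA² − AB²) / (2·BC·CA) ≈ 0.43389, so ∠C ≈ 64.29°.
The bisector from C has length 2·BC·CA·cos(∠C/2)/(BC+CA) ≈ 48.183.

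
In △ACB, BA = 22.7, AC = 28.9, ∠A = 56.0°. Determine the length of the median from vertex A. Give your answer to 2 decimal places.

By the law of cosines, CB² = BA² + AC² − 2·BA·AC·cos A = 616.81, so CB ≈ 24.836.
Median from A: ½√(2·BA² + 2·AC² − CB²) ≈ 22.826.

22.83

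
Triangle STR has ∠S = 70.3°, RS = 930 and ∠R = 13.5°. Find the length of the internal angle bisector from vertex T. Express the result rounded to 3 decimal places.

233.729

The third angle is ∠T = 180° − ∠R − ∠S = 96.20°.
Law of sines: TR = RS·sin S/sin T ≈ 880.72.
Law of sines: ST = RS·sin R/sin T ≈ 218.38.
The bisector from T has length 2·ST·TR·cos(∠T/2)/(ST+TR) ≈ 233.73.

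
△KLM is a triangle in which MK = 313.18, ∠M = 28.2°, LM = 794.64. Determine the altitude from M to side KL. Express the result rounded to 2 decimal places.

218.05

By the law of cosines, KL² = LM² + MK² − 2·LM·MK·cos M = 2.9088e+05, so KL ≈ 539.34.
Area = ½·LM·MK·sin M ≈ 58801.
The altitude from M has length 2·area/KL ≈ 218.05.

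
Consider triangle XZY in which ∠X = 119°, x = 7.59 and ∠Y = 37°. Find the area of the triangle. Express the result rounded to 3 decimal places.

8.061

The third angle is ∠Z = 180° − ∠Y − ∠X = 24.00°.
Law of sines: z = x·sin Z/sin X ≈ 3.5297.
Law of sines: y = x·sin Y/sin X ≈ 5.2226.
Area = ½·x·z·sin Y ≈ 8.0614.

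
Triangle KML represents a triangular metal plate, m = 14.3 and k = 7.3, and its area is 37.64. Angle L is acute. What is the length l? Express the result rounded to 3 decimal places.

From area = ½·k·m·sin L, we get sin L = 2·area/(k·m) ≈ 0.72114.
Taking the acute solution, ∠L ≈ 46.15°.
Law of cosines then gives l ≈ 10.637.

10.637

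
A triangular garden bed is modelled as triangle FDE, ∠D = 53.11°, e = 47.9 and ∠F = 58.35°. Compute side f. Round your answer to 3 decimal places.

43.813

The third angle is ∠E = 180° − ∠F − ∠D = 68.54°.
Law of sines: f = e·sin F/sin E ≈ 43.813.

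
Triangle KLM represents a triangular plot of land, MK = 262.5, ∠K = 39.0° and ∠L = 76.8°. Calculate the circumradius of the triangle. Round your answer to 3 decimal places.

R ≈ 134.812

The third angle is ∠M = 180° − ∠K − ∠L = 64.20°.
Law of sines: LM = MK·sin K/sin L ≈ 169.68.
Law of sines: KL = MK·sin M/sin L ≈ 242.75.
Circumradius = MK/(2 sin L) ≈ 134.81.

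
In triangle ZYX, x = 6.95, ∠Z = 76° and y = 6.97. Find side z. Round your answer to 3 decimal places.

By the law of cosines, z² = y² + x² − 2·y·x·cos Z = 73.445, so z ≈ 8.57.

8.570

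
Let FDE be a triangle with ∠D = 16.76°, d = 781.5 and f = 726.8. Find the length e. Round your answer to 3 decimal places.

Law of sines: sin F = f·sin D/d ≈ 0.26818.
Since d ≥ f, only the acute value applies: ∠F ≈ 15.56°.
Then ∠E = 180° − ∠D − ∠F ≈ 147.68°.
Law of sines gives e = d·sin E/sin D ≈ 1448.8.

1448.799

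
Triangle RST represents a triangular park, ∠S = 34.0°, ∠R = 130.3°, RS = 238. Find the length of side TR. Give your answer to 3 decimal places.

491.824

The third angle is ∠T = 180° − ∠R − ∠S = 15.70°.
Law of sines: TR = RS·sin S/sin T ≈ 491.82.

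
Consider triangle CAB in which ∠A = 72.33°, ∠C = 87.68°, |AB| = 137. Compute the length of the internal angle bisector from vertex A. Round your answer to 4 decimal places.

56.3897

The third angle is ∠B = 180° − ∠C − ∠A = 19.99°.
Law of sines: |BC| = |AB|·sin A/sin C ≈ 130.64.
Law of sines: |CA| = |AB|·sin B/sin C ≈ 46.873.
The bisector from A has length 2·|CA|·|AB|·cos(∠A/2)/(|CA|+|AB|) ≈ 56.39.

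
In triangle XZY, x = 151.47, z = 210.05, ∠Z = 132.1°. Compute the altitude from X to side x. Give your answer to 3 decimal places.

56.320

Law of sines: sin X = x·sin Z/z ≈ 0.53505.
Since z ≥ x, only the acute value applies: ∠X ≈ 32.35°.
Then ∠Y = 180° − ∠Z − ∠X ≈ 15.55°.
Law of sines gives y = z·sin Y/sin Z ≈ 75.905.
Area = ½·z·x·sin Y ≈ 4265.4.
The altitude from X has length 2·area/x ≈ 56.32.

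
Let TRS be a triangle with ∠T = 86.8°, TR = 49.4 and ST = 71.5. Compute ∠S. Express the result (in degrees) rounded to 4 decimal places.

∠S ≈ 35.6596°

By the law of cosines, RS² = ST² + TR² − 2·ST·TR·cos T = 7158.3, so RS ≈ 84.607.
Law of cosines again: cos S = (RS² + ST² − TR²)/(2·RS·ST) ≈ 0.81249, so ∠S ≈ 35.66°.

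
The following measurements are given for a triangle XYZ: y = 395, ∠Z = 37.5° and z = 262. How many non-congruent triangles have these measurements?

2

y·sin Z = 395·sin(37.5°) ≈ 240.5.
Since y sin Z < z < y (240.5 < 262 < 395), two triangles exist.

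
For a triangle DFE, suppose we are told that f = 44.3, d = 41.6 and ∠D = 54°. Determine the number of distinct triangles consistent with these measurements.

f·sin D = 44.3·sin(54°) ≈ 35.84.
Since f sin D < d < f (35.84 < 41.6 < 44.3), two triangles exist.

2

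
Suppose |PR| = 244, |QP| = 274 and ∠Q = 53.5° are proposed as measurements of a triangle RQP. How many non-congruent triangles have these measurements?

2

|QP|·sin Q = 274·sin(53.5°) ≈ 220.3.
Since |QP| sin Q < |PR| < |QP| (220.3 < 244 < 274), two triangles exist.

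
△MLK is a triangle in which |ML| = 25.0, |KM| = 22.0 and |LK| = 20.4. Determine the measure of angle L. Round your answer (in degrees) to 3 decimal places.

By the law of cosines, cos L = (|ML|² + |LK|² − |KM|²) / (2·|ML|·|LK|) ≈ 0.54624, so ∠L ≈ 56.89°.

56.891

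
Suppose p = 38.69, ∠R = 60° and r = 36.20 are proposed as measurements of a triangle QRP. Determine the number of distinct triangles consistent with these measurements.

p·sin R = 38.69·sin(60°) ≈ 33.51.
Since p sin R < r < p (33.51 < 36.20 < 38.69), two triangles exist.

2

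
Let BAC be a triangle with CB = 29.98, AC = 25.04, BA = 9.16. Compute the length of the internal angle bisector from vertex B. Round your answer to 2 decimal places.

By the law of cosines, cos B = (CB² + BA² − AC²) / (2·CB·BA) ≈ 0.64764, so ∠B ≈ 49.64°.
The bisector from B has length 2·CB·BA·cos(∠B/2)/(CB+BA) ≈ 12.737.

12.74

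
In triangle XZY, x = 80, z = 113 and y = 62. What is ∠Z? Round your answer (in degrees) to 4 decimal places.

∠Z ≈ 104.7461°

By the law of cosines, cos Z = (y² + x² − z²) / (2·y·x) ≈ -0.25454, so ∠Z ≈ 104.75°.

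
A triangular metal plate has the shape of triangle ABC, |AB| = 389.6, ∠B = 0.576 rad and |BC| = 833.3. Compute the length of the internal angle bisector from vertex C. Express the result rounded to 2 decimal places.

By the law of cosines, |CA|² = |AB|² + |BC|² − 2·|AB|·|BC|·cos B = 3.0164e+05, so |CA| ≈ 549.21.
Law of cosines again: cos C = (|BC|² + |CA|² − |AB|²)/(2·|BC|·|CA|) ≈ 0.92234, so ∠C ≈ 0.397 rad.
The bisector from C has length 2·|BC|·|CA|·cos(∠C/2)/(|BC|+|CA|) ≈ 649.09.

649.09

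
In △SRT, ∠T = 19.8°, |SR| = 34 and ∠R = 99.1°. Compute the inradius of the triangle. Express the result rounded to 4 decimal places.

The third angle is ∠S = 180° − ∠R − ∠T = 61.10°.
Law of sines: |RT| = |SR|·sin S/sin T ≈ 87.873.
Law of sines: |TS| = |SR|·sin R/sin T ≈ 99.109.
Area = ½·|SR|·|RT|·sin R ≈ 1475.
Semiperimeter s = (87.873+99.109+34)/2 = 110.49.
Inradius = area/s = 1475/110.49 ≈ 13.35.

13.3498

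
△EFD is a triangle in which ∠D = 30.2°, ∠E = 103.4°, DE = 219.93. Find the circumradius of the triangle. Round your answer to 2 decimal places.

R ≈ 151.85

The third angle is ∠F = 180° − ∠D − ∠E = 46.40°.
Law of sines: FD = DE·sin E/sin F ≈ 295.43.
Law of sines: EF = DE·sin D/sin F ≈ 152.77.
Circumradius = DE/(2 sin F) ≈ 151.85.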